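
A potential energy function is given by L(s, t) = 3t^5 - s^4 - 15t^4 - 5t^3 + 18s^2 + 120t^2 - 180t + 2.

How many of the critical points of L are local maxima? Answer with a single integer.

L separates as a function of s plus a function of t, so ∇L=0 decouples.
∂L/∂s = -4s(s - 3)(s + 3) = 0 at s ∈ {-3, 0, 3}; ∂L/∂t = 15(t - 3)(t - 2)(t - 1)(t + 2) = 0 at t ∈ {-2, 1, 2, 3}.
The Hessian is diagonal: diag(L_ss, L_tt). Second derivatives: L_ss(-3)=-72, L_ss(0)=36, L_ss(3)=-72; L_tt(-2)=-900, L_tt(1)=90, L_tt(2)=-60, L_tt(3)=150.
Local maxima occur where both diagonal entries negative: (-3, -2), (-3, 2), (3, -2), (3, 2). Count: 4.

4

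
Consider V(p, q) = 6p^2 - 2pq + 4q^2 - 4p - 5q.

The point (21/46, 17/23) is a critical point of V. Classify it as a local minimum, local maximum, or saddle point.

local minimum

The Hessian of V is constant: H = [[12, -2], [-2, 8]].
det(H) = 12·8 − (-2)² = 92.
det(H) > 0 and tr(H) = 20 > 0, so H is positive definite and the point is a local minimum.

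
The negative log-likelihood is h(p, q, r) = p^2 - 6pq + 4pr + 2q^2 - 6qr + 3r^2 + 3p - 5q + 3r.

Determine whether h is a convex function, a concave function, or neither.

neither

h is quadratic, so its Hessian is the constant matrix H = [[2, -6, 4], [-6, 4, -6], [4, -6, 6]].
Leading principal minors: 2, -28, -16.
Neither pattern holds ⇒ H is indefinite ⇒ neither convex nor concave.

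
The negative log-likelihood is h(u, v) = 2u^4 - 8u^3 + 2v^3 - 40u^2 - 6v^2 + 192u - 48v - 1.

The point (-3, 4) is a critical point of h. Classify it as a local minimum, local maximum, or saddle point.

local minimum

The mixed partial ∂²h/∂u∂v is 0, so the Hessian at any point is diag(h_uu, h_vv) = diag(8(3u^2 - 6u - 10), 12(v - 1)).
At (-3, 4): H = diag(280, 36).
Both eigenvalues are positive, so H is positive definite: a local minimum.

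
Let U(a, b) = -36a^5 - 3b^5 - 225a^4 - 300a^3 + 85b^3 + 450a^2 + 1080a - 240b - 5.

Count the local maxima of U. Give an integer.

4

U separates as a function of a plus a function of b, so ∇U=0 decouples.
∂U/∂a = -180(a - 1)(a + 1)(a + 2)(a + 3) = 0 at a ∈ {-3, -2, -1, 1}; ∂U/∂b = -15(b - 4)(b - 1)(b + 1)(b + 4) = 0 at b ∈ {-4, -1, 1, 4}.
The Hessian is diagonal: diag(U_aa, U_bb). Second derivatives: U_aa(-3)=1440, U_aa(-2)=-540, U_aa(-1)=720, U_aa(1)=-4320; U_bb(-4)=1800, U_bb(-1)=-450, U_bb(1)=450, U_bb(4)=-1800.
Local maxima occur where both diagonal entries negative: (-2, -1), (-2, 4), (1, -1), (1, 4). Count: 4.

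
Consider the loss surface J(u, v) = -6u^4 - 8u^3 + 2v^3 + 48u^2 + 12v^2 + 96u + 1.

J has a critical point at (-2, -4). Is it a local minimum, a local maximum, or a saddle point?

The mixed partial ∂²J/∂u∂v is 0, so the Hessian at any point is diag(J_uu, J_vv) = diag(24(-3u^2 - 2u + 4), 12(v + 2)).
At (-2, -4): H = diag(-96, -24).
Both eigenvalues are negative, so H is negative definite: a local maximum.

local maximum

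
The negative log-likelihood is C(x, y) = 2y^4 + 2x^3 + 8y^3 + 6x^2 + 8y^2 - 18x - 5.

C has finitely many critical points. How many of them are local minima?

2

C separates as a function of x plus a function of y, so ∇C=0 decouples.
∂C/∂x = 6(x - 1)(x + 3) = 0 at x ∈ {-3, 1}; ∂C/∂y = 8y(y + 1)(y + 2) = 0 at y ∈ {-2, -1, 0}.
The Hessian is diagonal: diag(C_xx, C_yy). Second derivatives: C_xx(-3)=-24, C_xx(1)=24; C_yy(-2)=16, C_yy(-1)=-8, C_yy(0)=16.
Local minima occur where both diagonal entries positive: (1, -2), (1, 0). Count: 2.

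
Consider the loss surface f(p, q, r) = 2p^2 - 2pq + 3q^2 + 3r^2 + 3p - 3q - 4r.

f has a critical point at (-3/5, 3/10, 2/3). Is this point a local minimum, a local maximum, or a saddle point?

The Hessian is constant: H = [[4, -2, 0], [-2, 6, 0], [0, 0, 6]].
Leading principal minors: Δ₁ = 4, Δ₂ = 20, Δ₃ = 120.
All leading minors are positive, so H is positive definite: a local minimum.

local minimum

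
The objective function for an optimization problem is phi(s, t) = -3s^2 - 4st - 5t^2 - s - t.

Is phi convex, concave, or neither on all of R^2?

concave

phi is quadratic, so its Hessian is the constant matrix H = [[-6, -4], [-4, -10]].
det(H) = 44, tr(H) = -16.
det(H) > 0 and tr(H) < 0, so H is negative definite everywhere: concave.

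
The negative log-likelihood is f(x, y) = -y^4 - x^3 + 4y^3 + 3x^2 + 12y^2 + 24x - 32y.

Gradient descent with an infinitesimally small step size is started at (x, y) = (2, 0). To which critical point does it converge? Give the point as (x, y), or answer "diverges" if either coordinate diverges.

f is separable, so gradient descent decouples: x follows -∂f/∂x, y follows -∂f/∂y.
∂f/∂x = -3(x - 4)(x + 2); at x=2 this is 24, so x decreases.
∂f/∂y = -4(y - 4)(y - 1)(y + 2); at y=0 this is -32, so y increases.
x converges to its nearest critical value -2 (a local min of the x-part); y converges to 1. The iterate converges to (-2, 1).

(-2, 1)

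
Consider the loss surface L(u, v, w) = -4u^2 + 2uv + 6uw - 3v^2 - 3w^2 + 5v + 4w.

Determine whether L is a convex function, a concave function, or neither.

concave

L is quadratic, so its Hessian is the constant matrix H = [[-8, 2, 6], [2, -6, 0], [6, 0, -6]].
Leading principal minors: -8, 44, -48.
Signs alternate −, +, − ⇒ H ≺ 0 ⇒ concave.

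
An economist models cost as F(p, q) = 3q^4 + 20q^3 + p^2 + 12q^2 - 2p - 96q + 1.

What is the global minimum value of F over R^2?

-61

F(p,q) separates as A(p) + B(q) + 1, so its minimum is min A + min B + 1.
A'(p) = 2p - 2 vanishes at p ∈ {1}; B'(q) = 12(q - 1)(q + 2)(q + 4) vanishes at q ∈ {-4, -2, 1}.
Local minima of A (where A''>0): A(1)=-1. Local minima of B: B(-4)=64, B(1)=-61.
So the global minimum of F is A(1) + B(1) + 1 = -1 − 61 + 1 = -61, attained at (1, 1).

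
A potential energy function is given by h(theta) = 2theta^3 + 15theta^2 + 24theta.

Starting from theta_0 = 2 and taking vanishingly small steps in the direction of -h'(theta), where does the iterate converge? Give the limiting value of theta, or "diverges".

-1

h'(theta) = 6(theta + 1)(theta + 4), so h'(2) = 108.
Gradient descent moves in the -h' direction, i.e. theta is decreasing.
The nearest critical point in that direction is theta = -1, where h'' = 18 > 0 (a local minimum). The iterate converges there.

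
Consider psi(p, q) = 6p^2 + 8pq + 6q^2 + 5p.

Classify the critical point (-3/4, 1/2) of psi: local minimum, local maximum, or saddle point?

local minimum

The Hessian of psi is constant: H = [[12, 8], [8, 12]].
det(H) = 12·12 − 8² = 80.
det(H) > 0 and tr(H) = 24 > 0, so H is positive definite and the point is a local minimum.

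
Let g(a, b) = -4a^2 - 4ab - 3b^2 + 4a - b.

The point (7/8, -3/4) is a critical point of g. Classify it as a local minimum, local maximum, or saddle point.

local maximum

The Hessian of g is constant: H = [[-8, -4], [-4, -6]].
det(H) = (-8)·(-6) − (-4)² = 32.
det(H) > 0 and tr(H) = -14 < 0, so H is negative definite and the point is a local maximum.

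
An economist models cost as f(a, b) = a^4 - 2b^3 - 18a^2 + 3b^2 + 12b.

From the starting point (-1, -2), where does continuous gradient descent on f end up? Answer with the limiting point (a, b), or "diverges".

(-3, -1)

f is separable, so gradient descent decouples: a follows -∂f/∂a, b follows -∂f/∂b.
∂f/∂a = 4a(a - 3)(a + 3); at a=-1 this is 32, so a decreases.
∂f/∂b = -6(b - 2)(b + 1); at b=-2 this is -24, so b increases.
a converges to its nearest critical value -3 (a local min of the a-part); b converges to -1. The iterate converges to (-3, -1).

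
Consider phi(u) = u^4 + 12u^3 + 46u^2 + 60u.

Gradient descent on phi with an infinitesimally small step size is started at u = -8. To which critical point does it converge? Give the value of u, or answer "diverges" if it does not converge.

-5

phi'(u) = 4(u + 1)(u + 3)(u + 5), so phi'(-8) = -420.
Gradient descent moves in the -phi' direction, i.e. u is increasing.
The nearest critical point in that direction is u = -5, where phi'' = 32 > 0 (a local minimum). The iterate converges there.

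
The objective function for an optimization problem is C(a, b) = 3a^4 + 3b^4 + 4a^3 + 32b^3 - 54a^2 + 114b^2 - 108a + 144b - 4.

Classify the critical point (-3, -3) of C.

saddle point

The mixed partial ∂²C/∂a∂b is 0, so the Hessian at any point is diag(C_aa, C_bb) = diag(12(3a^2 + 2a - 9), 12(3b^2 + 16b + 19)).
At (-3, -3): H = diag(144, -24).
The eigenvalues have opposite signs, so H is indefinite: a saddle point.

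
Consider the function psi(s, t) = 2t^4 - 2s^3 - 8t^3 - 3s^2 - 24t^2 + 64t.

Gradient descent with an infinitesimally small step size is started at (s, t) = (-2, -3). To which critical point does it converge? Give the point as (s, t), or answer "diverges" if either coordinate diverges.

psi is separable, so gradient descent decouples: s follows -∂psi/∂s, t follows -∂psi/∂t.
∂psi/∂s = -6s(s + 1); at s=-2 this is -12, so s increases.
∂psi/∂t = 8(t - 4)(t - 1)(t + 2); at t=-3 this is -224, so t increases.
s converges to its nearest critical value -1 (a local min of the s-part); t converges to -2. The iterate converges to (-1, -2).

(-1, -2)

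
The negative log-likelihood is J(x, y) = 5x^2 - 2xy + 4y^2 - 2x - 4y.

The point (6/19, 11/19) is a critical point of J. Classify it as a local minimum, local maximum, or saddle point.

local minimum

The Hessian of J is constant: H = [[10, -2], [-2, 8]].
det(H) = 10·8 − (-2)² = 76.
det(H) > 0 and tr(H) = 18 > 0, so H is positive definite and the point is a local minimum.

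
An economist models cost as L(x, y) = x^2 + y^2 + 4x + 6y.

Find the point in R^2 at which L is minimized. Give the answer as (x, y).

(-2, -3)

L(x,y) separates as P(x) + Q(y), so its minimum is min P + min Q.
P'(x) = 2x + 4 vanishes at x ∈ {-2}; Q'(y) = 2y + 6 vanishes at y ∈ {-3}.
Local minima of P (where P''>0): P(-2)=-4. Local minima of Q: Q(-3)=-9.
So the global minimum of L is P(-2) + Q(-3) = -4 − 9 = -13, attained at (-2, -3).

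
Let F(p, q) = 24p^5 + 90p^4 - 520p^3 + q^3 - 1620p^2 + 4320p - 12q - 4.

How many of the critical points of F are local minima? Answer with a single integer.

F separates as a function of p plus a function of q, so ∇F=0 decouples.
∂F/∂p = 120(p - 3)(p - 1)(p + 3)(p + 4) = 0 at p ∈ {-4, -3, 1, 3}; ∂F/∂q = 3(q - 2)(q + 2) = 0 at q ∈ {-2, 2}.
The Hessian is diagonal: diag(F_pp, F_qq). Second derivatives: F_pp(-4)=-4200, F_pp(-3)=2880, F_pp(1)=-4800, F_pp(3)=10080; F_qq(-2)=-12, F_qq(2)=12.
Local minima occur where both diagonal entries positive: (-3, 2), (3, 2). Count: 2.

2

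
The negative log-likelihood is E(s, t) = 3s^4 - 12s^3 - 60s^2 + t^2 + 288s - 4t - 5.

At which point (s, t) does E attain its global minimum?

E(s,t) separates as P(s) + Q(t) − 5, so its minimum is min P + min Q − 5.
P'(s) = 12(s - 4)(s - 2)(s + 3) vanishes at s ∈ {-3, 2, 4}; Q'(t) = 2(t - 2) vanishes at t ∈ {2}.
Local minima of P (where P''>0): P(-3)=-837, P(4)=192. Local minima of Q: Q(2)=-4.
So the global minimum of E is P(-3) + Q(2) − 5 = -837 − 4 − 5 = -846, attained at (-3, 2).

(-3, 2)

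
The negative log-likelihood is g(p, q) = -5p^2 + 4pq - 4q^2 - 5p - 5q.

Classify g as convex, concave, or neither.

g is quadratic, so its Hessian is the constant matrix H = [[-10, 4], [4, -8]].
det(H) = 64, tr(H) = -18.
det(H) > 0 and tr(H) < 0, so H is negative definite everywhere: concave.

concave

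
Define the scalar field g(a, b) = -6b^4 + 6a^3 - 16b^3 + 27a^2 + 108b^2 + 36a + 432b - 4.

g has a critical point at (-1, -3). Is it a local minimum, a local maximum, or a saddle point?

The mixed partial ∂²g/∂a∂b is 0, so the Hessian at any point is diag(g_aa, g_bb) = diag(18(2a + 3), 24(-3b^2 - 4b + 9)).
At (-1, -3): H = diag(18, -144).
The eigenvalues have opposite signs, so H is indefinite: a saddle point.

saddle point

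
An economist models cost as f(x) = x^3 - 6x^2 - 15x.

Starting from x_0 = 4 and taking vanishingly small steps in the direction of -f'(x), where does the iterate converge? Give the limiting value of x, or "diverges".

f'(x) = 3(x - 5)(x + 1), so f'(4) = -15.
Gradient descent moves in the -f' direction, i.e. x is increasing.
The nearest critical point in that direction is x = 5, where f'' = 18 > 0 (a local minimum). The iterate converges there.

5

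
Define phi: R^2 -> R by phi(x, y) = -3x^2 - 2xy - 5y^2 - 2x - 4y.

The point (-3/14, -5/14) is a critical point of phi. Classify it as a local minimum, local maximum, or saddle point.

The Hessian of phi is constant: H = [[-6, -2], [-2, -10]].
det(H) = (-6)·(-10) − (-2)² = 56.
det(H) > 0 and tr(H) = -16 < 0, so H is negative definite and the point is a local maximum.

local maximum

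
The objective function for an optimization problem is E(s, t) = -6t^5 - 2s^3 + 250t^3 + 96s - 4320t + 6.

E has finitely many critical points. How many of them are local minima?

E separates as a function of s plus a function of t, so ∇E=0 decouples.
∂E/∂s = -6(s - 4)(s + 4) = 0 at s ∈ {-4, 4}; ∂E/∂t = -30(t - 4)(t - 3)(t + 3)(t + 4) = 0 at t ∈ {-4, -3, 3, 4}.
The Hessian is diagonal: diag(E_ss, E_tt). Second derivatives: E_ss(-4)=48, E_ss(4)=-48; E_tt(-4)=1680, E_tt(-3)=-1260, E_tt(3)=1260, E_tt(4)=-1680.
Local minima occur where both diagonal entries positive: (-4, -4), (-4, 3). Count: 2.

2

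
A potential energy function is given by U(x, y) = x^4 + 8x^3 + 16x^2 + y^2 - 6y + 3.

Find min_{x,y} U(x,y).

U(x,y) separates as P(x) + Q(y) + 3, so its minimum is min P + min Q + 3.
P'(x) = 4x(x + 2)(x + 4) vanishes at x ∈ {-4, -2, 0}; Q'(y) = 2y - 6 vanishes at y ∈ {3}.
Local minima of P (where P''>0): P(-4)=0, P(0)=0. Local minima of Q: Q(3)=-9.
So the global minimum of U is P(-4) + Q(3) + 3 = 0 − 9 + 3 = -6, attained at (-4, 3).

-6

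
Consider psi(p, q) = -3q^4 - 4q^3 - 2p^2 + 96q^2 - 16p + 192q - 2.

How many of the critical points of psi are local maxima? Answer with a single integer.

2

psi separates as a function of p plus a function of q, so ∇psi=0 decouples.
∂psi/∂p = -4(p + 4) = 0 at p ∈ {-4}; ∂psi/∂q = -12(q - 4)(q + 1)(q + 4) = 0 at q ∈ {-4, -1, 4}.
The Hessian is diagonal: diag(psi_pp, psi_qq). Second derivatives: psi_pp(-4)=-4; psi_qq(-4)=-288, psi_qq(-1)=180, psi_qq(4)=-480.
Local maxima occur where both diagonal entries negative: (-4, -4), (-4, 4). Count: 2.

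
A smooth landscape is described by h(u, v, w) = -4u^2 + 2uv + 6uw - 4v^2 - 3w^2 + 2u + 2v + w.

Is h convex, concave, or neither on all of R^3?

h is quadratic, so its Hessian is the constant matrix H = [[-8, 2, 6], [2, -8, 0], [6, 0, -6]].
Leading principal minors: -8, 60, -72.
Signs alternate −, +, − ⇒ H ≺ 0 ⇒ concave.

concave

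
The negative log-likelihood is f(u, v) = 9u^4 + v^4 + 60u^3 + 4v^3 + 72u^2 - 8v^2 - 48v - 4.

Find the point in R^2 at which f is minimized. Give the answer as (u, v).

(-4, 2)

f(u,v) separates as P(u) + Q(v) − 4, so its minimum is min P + min Q − 4.
P'(u) = 36u(u + 1)(u + 4) vanishes at u ∈ {-4, -1, 0}; Q'(v) = 4(v - 2)(v + 2)(v + 3) vanishes at v ∈ {-3, -2, 2}.
Local minima of P (where P''>0): P(-4)=-384, P(0)=0. Local minima of Q: Q(-3)=45, Q(2)=-80.
So the global minimum of f is P(-4) + Q(2) − 4 = -384 − 80 − 4 = -468, attained at (-4, 2).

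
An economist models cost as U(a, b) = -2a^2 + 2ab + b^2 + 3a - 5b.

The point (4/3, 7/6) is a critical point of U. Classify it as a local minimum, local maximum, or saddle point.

saddle point

The Hessian of U is constant: H = [[-4, 2], [2, 2]].
det(H) = (-4)·2 − 2² = -12.
Since det(H) < 0, H is indefinite and the critical point is a saddle point.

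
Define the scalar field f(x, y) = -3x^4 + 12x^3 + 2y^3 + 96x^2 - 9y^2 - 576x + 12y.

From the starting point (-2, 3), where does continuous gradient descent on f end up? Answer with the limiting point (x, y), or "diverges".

f is separable, so gradient descent decouples: x follows -∂f/∂x, y follows -∂f/∂y.
∂f/∂x = -12(x - 4)(x - 3)(x + 4); at x=-2 this is -720, so x increases.
∂f/∂y = 6(y - 2)(y - 1); at y=3 this is 12, so y decreases.
x converges to its nearest critical value 3 (a local min of the x-part); y converges to 2. The iterate converges to (3, 2).

(3, 2)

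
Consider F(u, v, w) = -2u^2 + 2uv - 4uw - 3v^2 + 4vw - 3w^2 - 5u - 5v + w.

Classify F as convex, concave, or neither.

concave

F is quadratic, so its Hessian is the constant matrix H = [[-4, 2, -4], [2, -6, 4], [-4, 4, -6]].
Leading principal minors: -4, 20, -24.
Signs alternate −, +, − ⇒ H ≺ 0 ⇒ concave.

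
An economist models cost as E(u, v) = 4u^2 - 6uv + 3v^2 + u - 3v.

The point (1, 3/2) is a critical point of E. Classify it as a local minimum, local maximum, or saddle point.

local minimum

The Hessian of E is constant: H = [[8, -6], [-6, 6]].
det(H) = 8·6 − (-6)² = 12.
det(H) > 0 and tr(H) = 14 > 0, so H is positive definite and the point is a local minimum.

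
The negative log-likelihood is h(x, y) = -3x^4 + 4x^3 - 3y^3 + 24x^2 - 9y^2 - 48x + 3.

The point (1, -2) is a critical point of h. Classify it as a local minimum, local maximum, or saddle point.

local minimum

The mixed partial ∂²h/∂x∂y is 0, so the Hessian at any point is diag(h_xx, h_yy) = diag(12(-3x^2 + 2x + 4), -18(y + 1)).
At (1, -2): H = diag(36, 18).
Both eigenvalues are positive, so H is positive definite: a local minimum.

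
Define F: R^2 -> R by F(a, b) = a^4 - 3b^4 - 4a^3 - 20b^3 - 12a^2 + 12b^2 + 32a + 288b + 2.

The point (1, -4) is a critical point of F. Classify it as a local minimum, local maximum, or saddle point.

The mixed partial ∂²F/∂a∂b is 0, so the Hessian at any point is diag(F_aa, F_bb) = diag(12(a^2 - 2a - 2), 12(-3b^2 - 10b + 2)).
At (1, -4): H = diag(-36, -72).
Both eigenvalues are negative, so H is negative definite: a local maximum.

local maximum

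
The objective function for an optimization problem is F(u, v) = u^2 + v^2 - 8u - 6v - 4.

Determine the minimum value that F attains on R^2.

F(u,v) separates as P(u) + Q(v) − 4, so its minimum is min P + min Q − 4.
P'(u) = 2u - 8 vanishes at u ∈ {4}; Q'(v) = 2v - 6 vanishes at v ∈ {3}.
Local minima of P (where P''>0): P(4)=-16. Local minima of Q: Q(3)=-9.
So the global minimum of F is P(4) + Q(3) − 4 = -16 − 9 − 4 = -29, attained at (4, 3).

-29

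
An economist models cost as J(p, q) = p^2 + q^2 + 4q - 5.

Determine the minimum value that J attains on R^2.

J(p,q) separates as A(p) + B(q) − 5, so its minimum is min A + min B − 5.
A'(p) = 2p vanishes at p ∈ {0}; B'(q) = 2q + 4 vanishes at q ∈ {-2}.
Local minima of A (where A''>0): A(0)=0. Local minima of B: B(-2)=-4.
So the global minimum of J is A(0) + B(-2) − 5 = 0 − 4 − 5 = -9, attained at (0, -2).

-9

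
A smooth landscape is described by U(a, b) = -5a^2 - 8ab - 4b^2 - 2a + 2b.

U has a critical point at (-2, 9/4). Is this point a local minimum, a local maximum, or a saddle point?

The Hessian of U is constant: H = [[-10, -8], [-8, -8]].
det(H) = (-10)·(-8) − (-8)² = 16.
det(H) > 0 and tr(H) = -18 < 0, so H is negative definite and the point is a local maximum.

local maximum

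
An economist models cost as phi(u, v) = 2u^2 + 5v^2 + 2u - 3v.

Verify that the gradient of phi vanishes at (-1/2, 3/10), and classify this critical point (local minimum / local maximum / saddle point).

local minimum

∇phi = (4u + 2, 10v - 3); substituting (-1/2, 3/10) gives ∇phi = (0, 0), so (-1/2, 3/10) is indeed a critical point.
The Hessian of phi is constant: H = [[4, 0], [0, 10]].
det(H) = 4·10 − 0² = 40.
det(H) > 0 and tr(H) = 14 > 0, so H is positive definite and the point is a local minimum.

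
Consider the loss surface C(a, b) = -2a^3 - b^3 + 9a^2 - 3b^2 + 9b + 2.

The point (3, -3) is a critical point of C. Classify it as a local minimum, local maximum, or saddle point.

The mixed partial ∂²C/∂a∂b is 0, so the Hessian at any point is diag(C_aa, C_bb) = diag(6(-2a + 3), -6(b + 1)).
At (3, -3): H = diag(-18, 12).
The eigenvalues have opposite signs, so H is indefinite: a saddle point.

saddle point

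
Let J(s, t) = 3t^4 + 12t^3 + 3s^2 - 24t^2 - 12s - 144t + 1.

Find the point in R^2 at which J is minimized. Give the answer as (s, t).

J(s,t) separates as P(s) + Q(t) + 1, so its minimum is min P + min Q + 1.
P'(s) = 6s - 12 vanishes at s ∈ {2}; Q'(t) = 12(t - 2)(t + 2)(t + 3) vanishes at t ∈ {-3, -2, 2}.
Local minima of P (where P''>0): P(2)=-12. Local minima of Q: Q(-3)=135, Q(2)=-240.
So the global minimum of J is P(2) + Q(2) + 1 = -12 − 240 + 1 = -251, attained at (2, 2).

(2, 2)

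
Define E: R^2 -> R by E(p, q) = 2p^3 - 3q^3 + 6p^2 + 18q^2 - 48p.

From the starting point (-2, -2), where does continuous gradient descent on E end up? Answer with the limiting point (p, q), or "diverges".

(2, 0)

E is separable, so gradient descent decouples: p follows -∂E/∂p, q follows -∂E/∂q.
∂E/∂p = 6(p - 2)(p + 4); at p=-2 this is -48, so p increases.
∂E/∂q = -9q(q - 4); at q=-2 this is -108, so q increases.
p converges to its nearest critical value 2 (a local min of the p-part); q converges to 0. The iterate converges to (2, 0).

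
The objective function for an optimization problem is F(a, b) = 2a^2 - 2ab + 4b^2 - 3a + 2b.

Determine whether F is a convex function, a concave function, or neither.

F is quadratic, so its Hessian is the constant matrix H = [[4, -2], [-2, 8]].
det(H) = 28, tr(H) = 12.
det(H) > 0 and tr(H) > 0, so H is positive definite everywhere: convex.

convex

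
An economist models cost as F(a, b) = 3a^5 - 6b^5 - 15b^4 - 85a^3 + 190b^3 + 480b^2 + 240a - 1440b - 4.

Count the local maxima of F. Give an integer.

4

F separates as a function of a plus a function of b, so ∇F=0 decouples.
∂F/∂a = 15(a - 4)(a - 1)(a + 1)(a + 4) = 0 at a ∈ {-4, -1, 1, 4}; ∂F/∂b = -30(b - 4)(b - 1)(b + 3)(b + 4) = 0 at b ∈ {-4, -3, 1, 4}.
The Hessian is diagonal: diag(F_aa, F_bb). Second derivatives: F_aa(-4)=-1800, F_aa(-1)=450, F_aa(1)=-450, F_aa(4)=1800; F_bb(-4)=1200, F_bb(-3)=-840, F_bb(1)=1800, F_bb(4)=-5040.
Local maxima occur where both diagonal entries negative: (-4, -3), (-4, 4), (1, -3), (1, 4). Count: 4.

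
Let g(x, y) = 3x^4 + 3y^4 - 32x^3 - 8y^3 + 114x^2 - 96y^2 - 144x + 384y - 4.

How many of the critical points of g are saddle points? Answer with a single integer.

g separates as a function of x plus a function of y, so ∇g=0 decouples.
∂g/∂x = 12(x - 4)(x - 3)(x - 1) = 0 at x ∈ {1, 3, 4}; ∂g/∂y = 12(y - 4)(y - 2)(y + 4) = 0 at y ∈ {-4, 2, 4}.
The Hessian is diagonal: diag(g_xx, g_yy). Second derivatives: g_xx(1)=72, g_xx(3)=-24, g_xx(4)=36; g_yy(-4)=576, g_yy(2)=-144, g_yy(4)=192.
Saddle points occur where the two diagonal entries have opposite signs: (1, 2), (3, -4), (3, 4), (4, 2). Count: 4.

4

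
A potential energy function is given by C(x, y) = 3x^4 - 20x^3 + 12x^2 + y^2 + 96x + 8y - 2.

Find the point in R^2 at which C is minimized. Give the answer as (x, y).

(-1, -4)

C(x,y) separates as P(x) + Q(y) − 2, so its minimum is min P + min Q − 2.
P'(x) = 12(x - 4)(x - 2)(x + 1) vanishes at x ∈ {-1, 2, 4}; Q'(y) = 2y + 8 vanishes at y ∈ {-4}.
Local minima of P (where P''>0): P(-1)=-61, P(4)=64. Local minima of Q: Q(-4)=-16.
So the global minimum of C is P(-1) + Q(-4) − 2 = -61 − 16 − 2 = -79, attained at (-1, -4).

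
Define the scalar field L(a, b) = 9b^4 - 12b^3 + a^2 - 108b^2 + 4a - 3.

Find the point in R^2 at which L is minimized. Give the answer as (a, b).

L(a,b) separates as P(a) + Q(b) − 3, so its minimum is min P + min Q − 3.
P'(a) = 2a + 4 vanishes at a ∈ {-2}; Q'(b) = 36b(b - 3)(b + 2) vanishes at b ∈ {-2, 0, 3}.
Local minima of P (where P''>0): P(-2)=-4. Local minima of Q: Q(-2)=-192, Q(3)=-567.
So the global minimum of L is P(-2) + Q(3) − 3 = -4 − 567 − 3 = -574, attained at (-2, 3).

(-2, 3)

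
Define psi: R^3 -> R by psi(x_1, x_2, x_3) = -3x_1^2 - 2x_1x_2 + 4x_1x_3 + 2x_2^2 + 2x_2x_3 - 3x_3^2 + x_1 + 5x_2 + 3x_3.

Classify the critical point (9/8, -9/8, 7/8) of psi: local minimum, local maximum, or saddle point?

saddle point

The Hessian is constant: H = [[-6, -2, 4], [-2, 4, 2], [4, 2, -6]].
Leading principal minors: Δ₁ = -6, Δ₂ = -28, Δ₃ = 96.
The minors fit neither the all-positive nor the alternating-sign pattern, so H is indefinite: a saddle point.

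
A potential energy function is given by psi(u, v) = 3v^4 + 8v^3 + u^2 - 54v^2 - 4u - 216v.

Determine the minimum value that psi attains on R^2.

-679

psi(u,v) separates as P(u) + Q(v), so its minimum is min P + min Q.
P'(u) = 2u - 4 vanishes at u ∈ {2}; Q'(v) = 12(v - 3)(v + 2)(v + 3) vanishes at v ∈ {-3, -2, 3}.
Local minima of P (where P''>0): P(2)=-4. Local minima of Q: Q(-3)=189, Q(3)=-675.
So the global minimum of psi is P(2) + Q(3) = -4 − 675 = -679, attained at (2, 3).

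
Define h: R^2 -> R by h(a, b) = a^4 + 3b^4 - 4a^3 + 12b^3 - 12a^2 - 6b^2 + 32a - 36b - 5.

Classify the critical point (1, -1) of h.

The mixed partial ∂²h/∂a∂b is 0, so the Hessian at any point is diag(h_aa, h_bb) = diag(12(a^2 - 2a - 2), 12(3b^2 + 6b - 1)).
At (1, -1): H = diag(-36, -48).
Both eigenvalues are negative, so H is negative definite: a local maximum.

local maximum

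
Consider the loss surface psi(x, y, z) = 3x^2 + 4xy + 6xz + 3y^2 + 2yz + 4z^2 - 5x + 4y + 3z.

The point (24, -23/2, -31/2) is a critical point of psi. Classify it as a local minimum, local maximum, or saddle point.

local minimum

The Hessian is constant: H = [[6, 4, 6], [4, 6, 2], [6, 2, 8]].
Leading principal minors: Δ₁ = 6, Δ₂ = 20, Δ₃ = 16.
All leading minors are positive, so H is positive definite: a local minimum.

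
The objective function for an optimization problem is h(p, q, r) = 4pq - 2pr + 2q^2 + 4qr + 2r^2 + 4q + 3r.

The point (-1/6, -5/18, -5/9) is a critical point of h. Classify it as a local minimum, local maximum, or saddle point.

The Hessian is constant: H = [[0, 4, -2], [4, 4, 4], [-2, 4, 4]].
Leading principal minors: Δ₁ = 0, Δ₂ = -16, Δ₃ = -144.
The minors fit neither the all-positive nor the alternating-sign pattern, so H is indefinite: a saddle point.

saddle point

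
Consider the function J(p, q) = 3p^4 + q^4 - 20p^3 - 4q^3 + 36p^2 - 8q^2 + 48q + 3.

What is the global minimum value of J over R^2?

J(p,q) separates as A(p) + B(q) + 3, so its minimum is min A + min B + 3.
A'(p) = 12p(p - 3)(p - 2) vanishes at p ∈ {0, 2, 3}; B'(q) = 4(q - 3)(q - 2)(q + 2) vanishes at q ∈ {-2, 2, 3}.
Local minima of A (where A''>0): A(0)=0, A(3)=27. Local minima of B: B(-2)=-80, B(3)=45.
So the global minimum of J is A(0) + B(-2) + 3 = 0 − 80 + 3 = -77, attained at (0, -2).

-77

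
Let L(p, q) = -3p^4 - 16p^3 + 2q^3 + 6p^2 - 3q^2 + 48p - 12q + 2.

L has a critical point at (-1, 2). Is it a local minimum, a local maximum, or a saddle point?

local minimum

The mixed partial ∂²L/∂p∂q is 0, so the Hessian at any point is diag(L_pp, L_qq) = diag(12(-3p^2 - 8p + 1), 6(2q - 1)).
At (-1, 2): H = diag(72, 18).
Both eigenvalues are positive, so H is positive definite: a local minimum.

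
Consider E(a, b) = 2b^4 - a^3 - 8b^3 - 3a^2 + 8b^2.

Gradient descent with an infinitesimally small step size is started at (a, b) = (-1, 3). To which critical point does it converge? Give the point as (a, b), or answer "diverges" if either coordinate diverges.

(-2, 2)

E is separable, so gradient descent decouples: a follows -∂E/∂a, b follows -∂E/∂b.
∂E/∂a = -3a(a + 2); at a=-1 this is 3, so a decreases.
∂E/∂b = 8b(b - 2)(b - 1); at b=3 this is 48, so b decreases.
a converges to its nearest critical value -2 (a local min of the a-part); b converges to 2. The iterate converges to (-2, 2).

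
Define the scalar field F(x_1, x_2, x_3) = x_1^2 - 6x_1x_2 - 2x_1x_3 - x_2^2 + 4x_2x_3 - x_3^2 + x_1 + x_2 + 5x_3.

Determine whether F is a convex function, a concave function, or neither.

F is quadratic, so its Hessian is the constant matrix H = [[2, -6, -2], [-6, -2, 4], [-2, 4, -2]].
Leading principal minors: 2, -40, 152.
Neither pattern holds ⇒ H is indefinite ⇒ neither convex nor concave.

neither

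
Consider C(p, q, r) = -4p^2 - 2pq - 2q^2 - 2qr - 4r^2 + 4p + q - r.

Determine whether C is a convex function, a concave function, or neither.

concave

C is quadratic, so its Hessian is the constant matrix H = [[-8, -2, 0], [-2, -4, -2], [0, -2, -8]].
Leading principal minors: -8, 28, -192.
Signs alternate −, +, − ⇒ H ≺ 0 ⇒ concave.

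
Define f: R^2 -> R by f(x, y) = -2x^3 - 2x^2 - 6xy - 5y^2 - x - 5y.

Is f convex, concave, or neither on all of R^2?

neither

The term -2x^3 is cubic, so the Hessian is not constant.
∂²f/∂x² = -12x - 4, which takes both signs as x varies (negative for sufficiently large x). A diagonal entry of the Hessian changing sign means the Hessian is neither positive- nor negative-semidefinite on all of R^2.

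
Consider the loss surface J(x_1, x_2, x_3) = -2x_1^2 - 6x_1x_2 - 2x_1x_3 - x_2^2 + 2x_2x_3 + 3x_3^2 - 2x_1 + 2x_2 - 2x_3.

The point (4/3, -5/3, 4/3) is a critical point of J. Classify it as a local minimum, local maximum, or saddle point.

The Hessian is constant: H = [[-4, -6, -2], [-6, -2, 2], [-2, 2, 6]].
Leading principal minors: Δ₁ = -4, Δ₂ = -28, Δ₃ = -96.
The minors fit neither the all-positive nor the alternating-sign pattern, so H is indefinite: a saddle point.

saddle point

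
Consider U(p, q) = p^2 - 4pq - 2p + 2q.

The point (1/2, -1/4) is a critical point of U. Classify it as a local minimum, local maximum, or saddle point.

The Hessian of U is constant: H = [[2, -4], [-4, 0]].
det(H) = 2·0 − (-4)² = -16.
Since det(H) < 0, H is indefinite and the critical point is a saddle point.

saddle point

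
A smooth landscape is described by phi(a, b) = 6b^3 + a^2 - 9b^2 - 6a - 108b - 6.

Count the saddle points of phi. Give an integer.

phi separates as a function of a plus a function of b, so ∇phi=0 decouples.
∂phi/∂a = 2(a - 3) = 0 at a ∈ {3}; ∂phi/∂b = 18(b - 3)(b + 2) = 0 at b ∈ {-2, 3}.
The Hessian is diagonal: diag(phi_aa, phi_bb). Second derivatives: phi_aa(3)=2; phi_bb(-2)=-90, phi_bb(3)=90.
Saddle points occur where the two diagonal entries have opposite signs: (3, -2). Count: 1.

1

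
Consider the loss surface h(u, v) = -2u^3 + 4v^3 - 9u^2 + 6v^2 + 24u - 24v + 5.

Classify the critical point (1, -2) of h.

local maximum

The mixed partial ∂²h/∂u∂v is 0, so the Hessian at any point is diag(h_uu, h_vv) = diag(-6(2u + 3), 12(2v + 1)).
At (1, -2): H = diag(-30, -36).
Both eigenvalues are negative, so H is negative definite: a local maximum.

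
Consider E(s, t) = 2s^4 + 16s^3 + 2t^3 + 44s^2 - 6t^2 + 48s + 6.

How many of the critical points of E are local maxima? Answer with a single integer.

1

E separates as a function of s plus a function of t, so ∇E=0 decouples.
∂E/∂s = 8(s + 1)(s + 2)(s + 3) = 0 at s ∈ {-3, -2, -1}; ∂E/∂t = 6t(t - 2) = 0 at t ∈ {0, 2}.
The Hessian is diagonal: diag(E_ss, E_tt). Second derivatives: E_ss(-3)=16, E_ss(-2)=-8, E_ss(-1)=16; E_tt(0)=-12, E_tt(2)=12.
Local maxima occur where both diagonal entries negative: (-2, 0). Count: 1.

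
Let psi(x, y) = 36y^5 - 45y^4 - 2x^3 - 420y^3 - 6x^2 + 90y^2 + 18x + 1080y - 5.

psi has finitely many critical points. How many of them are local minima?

psi separates as a function of x plus a function of y, so ∇psi=0 decouples.
∂psi/∂x = -6(x - 1)(x + 3) = 0 at x ∈ {-3, 1}; ∂psi/∂y = 180(y - 3)(y - 1)(y + 1)(y + 2) = 0 at y ∈ {-2, -1, 1, 3}.
The Hessian is diagonal: diag(psi_xx, psi_yy). Second derivatives: psi_xx(-3)=24, psi_xx(1)=-24; psi_yy(-2)=-2700, psi_yy(-1)=1440, psi_yy(1)=-2160, psi_yy(3)=7200.
Local minima occur where both diagonal entries positive: (-3, -1), (-3, 3). Count: 2.

2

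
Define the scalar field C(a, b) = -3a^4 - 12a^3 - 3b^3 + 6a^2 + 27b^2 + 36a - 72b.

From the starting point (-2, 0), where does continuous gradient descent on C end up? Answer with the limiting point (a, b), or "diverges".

(-1, 2)

C is separable, so gradient descent decouples: a follows -∂C/∂a, b follows -∂C/∂b.
∂C/∂a = -12(a - 1)(a + 1)(a + 3); at a=-2 this is -36, so a increases.
∂C/∂b = -9(b - 4)(b - 2); at b=0 this is -72, so b increases.
a converges to its nearest critical value -1 (a local min of the a-part); b converges to 2. The iterate converges to (-1, 2).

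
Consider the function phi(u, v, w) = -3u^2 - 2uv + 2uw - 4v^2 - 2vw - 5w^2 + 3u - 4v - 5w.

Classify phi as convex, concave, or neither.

phi is quadratic, so its Hessian is the constant matrix H = [[-6, -2, 2], [-2, -8, -2], [2, -2, -10]].
Leading principal minors: -6, 44, -368.
Signs alternate −, +, − ⇒ H ≺ 0 ⇒ concave.

concave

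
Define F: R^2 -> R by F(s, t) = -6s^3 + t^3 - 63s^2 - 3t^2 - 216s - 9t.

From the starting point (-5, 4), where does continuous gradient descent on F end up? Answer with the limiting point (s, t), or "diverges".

(-4, 3)

F is separable, so gradient descent decouples: s follows -∂F/∂s, t follows -∂F/∂t.
∂F/∂s = -18(s + 3)(s + 4); at s=-5 this is -36, so s increases.
∂F/∂t = 3(t - 3)(t + 1); at t=4 this is 15, so t decreases.
s converges to its nearest critical value -4 (a local min of the s-part); t converges to 3. The iterate converges to (-4, 3).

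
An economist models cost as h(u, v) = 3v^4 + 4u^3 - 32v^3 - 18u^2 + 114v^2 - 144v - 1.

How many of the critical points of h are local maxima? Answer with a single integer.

h separates as a function of u plus a function of v, so ∇h=0 decouples.
∂h/∂u = 12u(u - 3) = 0 at u ∈ {0, 3}; ∂h/∂v = 12(v - 4)(v - 3)(v - 1) = 0 at v ∈ {1, 3, 4}.
The Hessian is diagonal: diag(h_uu, h_vv). Second derivatives: h_uu(0)=-36, h_uu(3)=36; h_vv(1)=72, h_vv(3)=-24, h_vv(4)=36.
Local maxima occur where both diagonal entries negative: (0, 3). Count: 1.

1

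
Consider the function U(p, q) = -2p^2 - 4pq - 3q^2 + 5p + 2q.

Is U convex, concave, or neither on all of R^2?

U is quadratic, so its Hessian is the constant matrix H = [[-4, -4], [-4, -6]].
det(H) = 8, tr(H) = -10.
det(H) > 0 and tr(H) < 0, so H is negative definite everywhere: concave.

concave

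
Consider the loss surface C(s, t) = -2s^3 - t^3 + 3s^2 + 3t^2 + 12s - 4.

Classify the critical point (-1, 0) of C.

local minimum

The mixed partial ∂²C/∂s∂t is 0, so the Hessian at any point is diag(C_ss, C_tt) = diag(6(-2s + 1), 6(-t + 1)).
At (-1, 0): H = diag(18, 6).
Both eigenvalues are positive, so H is positive definite: a local minimum.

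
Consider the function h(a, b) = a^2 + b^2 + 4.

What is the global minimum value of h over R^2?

h(a,b) separates as P(a) + Q(b) + 4, so its minimum is min P + min Q + 4.
P'(a) = 2a vanishes at a ∈ {0}; Q'(b) = 2b vanishes at b ∈ {0}.
Local minima of P (where P''>0): P(0)=0. Local minima of Q: Q(0)=0.
So the global minimum of h is P(0) + Q(0) + 4 = 0 + 0 + 4 = 4, attained at (0, 0).

4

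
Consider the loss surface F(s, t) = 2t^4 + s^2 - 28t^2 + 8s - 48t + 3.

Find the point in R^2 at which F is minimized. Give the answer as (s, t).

(-4, 3)

F(s,t) separates as P(s) + Q(t) + 3, so its minimum is min P + min Q + 3.
P'(s) = 2s + 8 vanishes at s ∈ {-4}; Q'(t) = 8(t - 3)(t + 1)(t + 2) vanishes at t ∈ {-2, -1, 3}.
Local minima of P (where P''>0): P(-4)=-16. Local minima of Q: Q(-2)=16, Q(3)=-234.
So the global minimum of F is P(-4) + Q(3) + 3 = -16 − 234 + 3 = -247, attained at (-4, 3).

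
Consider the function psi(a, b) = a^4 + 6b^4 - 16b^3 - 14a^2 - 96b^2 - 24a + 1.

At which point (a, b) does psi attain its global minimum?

psi(a,b) separates as P(a) + Q(b) + 1, so its minimum is min P + min Q + 1.
P'(a) = 4(a - 3)(a + 1)(a + 2) vanishes at a ∈ {-2, -1, 3}; Q'(b) = 24b(b - 4)(b + 2) vanishes at b ∈ {-2, 0, 4}.
Local minima of P (where P''>0): P(-2)=8, P(3)=-117. Local minima of Q: Q(-2)=-160, Q(4)=-1024.
So the global minimum of psi is P(3) + Q(4) + 1 = -117 − 1024 + 1 = -1140, attained at (3, 4).

(3, 4)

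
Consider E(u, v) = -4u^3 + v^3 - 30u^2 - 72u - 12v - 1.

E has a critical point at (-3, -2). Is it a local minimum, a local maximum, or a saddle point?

saddle point

The mixed partial ∂²E/∂u∂v is 0, so the Hessian at any point is diag(E_uu, E_vv) = diag(-12(2u + 5), 6v).
At (-3, -2): H = diag(12, -12).
The eigenvalues have opposite signs, so H is indefinite: a saddle point.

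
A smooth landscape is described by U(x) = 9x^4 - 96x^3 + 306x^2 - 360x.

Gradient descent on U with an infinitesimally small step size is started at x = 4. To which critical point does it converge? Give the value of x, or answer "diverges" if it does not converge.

U'(x) = 36(x - 5)(x - 2)(x - 1), so U'(4) = -216.
Gradient descent moves in the -U' direction, i.e. x is increasing.
The nearest critical point in that direction is x = 5, where U'' = 432 > 0 (a local minimum). The iterate converges there.

5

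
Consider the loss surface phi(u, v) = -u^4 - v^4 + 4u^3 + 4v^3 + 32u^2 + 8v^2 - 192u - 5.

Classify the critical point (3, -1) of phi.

The mixed partial ∂²phi/∂u∂v is 0, so the Hessian at any point is diag(phi_uu, phi_vv) = diag(4(-3u^2 + 6u + 16), 4(-3v^2 + 6v + 4)).
At (3, -1): H = diag(28, -20).
The eigenvalues have opposite signs, so H is indefinite: a saddle point.

saddle point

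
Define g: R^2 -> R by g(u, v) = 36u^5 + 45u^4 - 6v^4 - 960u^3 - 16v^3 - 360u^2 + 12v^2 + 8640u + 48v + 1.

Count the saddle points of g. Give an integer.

6

g separates as a function of u plus a function of v, so ∇g=0 decouples.
∂g/∂u = 180(u - 3)(u - 2)(u + 2)(u + 4) = 0 at u ∈ {-4, -2, 2, 3}; ∂g/∂v = -24(v - 1)(v + 1)(v + 2) = 0 at v ∈ {-2, -1, 1}.
The Hessian is diagonal: diag(g_uu, g_vv). Second derivatives: g_uu(-4)=-15120, g_uu(-2)=7200, g_uu(2)=-4320, g_uu(3)=6300; g_vv(-2)=-72, g_vv(-1)=48, g_vv(1)=-144.
Saddle points occur where the two diagonal entries have opposite signs: (-4, -1), (-2, -2), (-2, 1), (2, -1), (3, -2), (3, 1). Count: 6.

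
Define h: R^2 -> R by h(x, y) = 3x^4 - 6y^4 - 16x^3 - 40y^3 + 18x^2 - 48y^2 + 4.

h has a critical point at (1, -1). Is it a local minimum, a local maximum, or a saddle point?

saddle point

The mixed partial ∂²h/∂x∂y is 0, so the Hessian at any point is diag(h_xx, h_yy) = diag(12(3x^2 - 8x + 3), -24(3y^2 + 10y + 4)).
At (1, -1): H = diag(-24, 72).
The eigenvalues have opposite signs, so H is indefinite: a saddle point.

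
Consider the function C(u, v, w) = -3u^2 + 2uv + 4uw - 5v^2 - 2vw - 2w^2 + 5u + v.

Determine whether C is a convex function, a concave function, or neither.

concave

C is quadratic, so its Hessian is the constant matrix H = [[-6, 2, 4], [2, -10, -2], [4, -2, -4]].
Leading principal minors: -6, 56, -72.
Signs alternate −, +, − ⇒ H ≺ 0 ⇒ concave.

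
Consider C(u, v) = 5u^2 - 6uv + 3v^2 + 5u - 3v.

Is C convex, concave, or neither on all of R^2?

C is quadratic, so its Hessian is the constant matrix H = [[10, -6], [-6, 6]].
det(H) = 24, tr(H) = 16.
det(H) > 0 and tr(H) > 0, so H is positive definite everywhere: convex.

convex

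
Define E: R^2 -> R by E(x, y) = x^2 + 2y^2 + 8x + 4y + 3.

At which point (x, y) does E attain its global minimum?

(-4, -1)

E(x,y) separates as P(x) + Q(y) + 3, so its minimum is min P + min Q + 3.
P'(x) = 2x + 8 vanishes at x ∈ {-4}; Q'(y) = 4y + 4 vanishes at y ∈ {-1}.
Local minima of P (where P''>0): P(-4)=-16. Local minima of Q: Q(-1)=-2.
So the global minimum of E is P(-4) + Q(-1) + 3 = -16 − 2 + 3 = -15, attained at (-4, -1).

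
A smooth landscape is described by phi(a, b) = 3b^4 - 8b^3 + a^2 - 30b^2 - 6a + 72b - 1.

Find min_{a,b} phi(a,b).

phi(a,b) separates as P(a) + Q(b) − 1, so its minimum is min P + min Q − 1.
P'(a) = 2a - 6 vanishes at a ∈ {3}; Q'(b) = 12(b - 3)(b - 1)(b + 2) vanishes at b ∈ {-2, 1, 3}.
Local minima of P (where P''>0): P(3)=-9. Local minima of Q: Q(-2)=-152, Q(3)=-27.
So the global minimum of phi is P(3) + Q(-2) − 1 = -9 − 152 − 1 = -162, attained at (3, -2).

-162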